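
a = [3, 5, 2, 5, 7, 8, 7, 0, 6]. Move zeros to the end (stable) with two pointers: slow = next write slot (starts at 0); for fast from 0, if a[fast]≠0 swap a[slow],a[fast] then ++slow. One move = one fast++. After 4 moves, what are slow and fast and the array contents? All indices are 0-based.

slow=4, fast=4, a=[3, 5, 2, 5, 7, 8, 7, 0, 6]

(s=0,f=0) a[fast]=3≠0 swap→a[0]=3 → slow++,fast++
(s=1,f=1) a[fast]=5≠0 swap→a[1]=5 → slow++,fast++
(s=2,f=2) a[fast]=2≠0 swap→a[2]=2 → slow++,fast++
(s=3,f=3) a[fast]=5≠0 swap→a[3]=5 → slow++,fast++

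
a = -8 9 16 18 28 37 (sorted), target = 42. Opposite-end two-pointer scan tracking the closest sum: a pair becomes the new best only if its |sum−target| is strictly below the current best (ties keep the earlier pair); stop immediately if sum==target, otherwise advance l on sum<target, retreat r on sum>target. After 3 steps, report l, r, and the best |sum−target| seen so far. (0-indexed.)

l=2, r=4, best |Δ|=4

[0,5] -8+37=29 d=13 * → l++
[1,5] 9+37=46 d=4 * → r--
[1,4] 9+28=37 d=5 → l++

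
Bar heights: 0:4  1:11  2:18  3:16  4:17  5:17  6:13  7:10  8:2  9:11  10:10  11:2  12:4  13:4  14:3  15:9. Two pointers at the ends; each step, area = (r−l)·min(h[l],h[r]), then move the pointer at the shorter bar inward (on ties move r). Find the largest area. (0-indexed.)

l=0 r=15: min(4,9)*15=60 best=60 *, l++
l=1 r=15: min(11,9)*14=126 best=126 *, r--
l=1 r=14: min(11,3)*13=39 best=126, r--
l=1 r=13: min(11,4)*12=48 best=126, r--
l=1 r=12: min(11,4)*11=44 best=126, r--
l=1 r=11: min(11,2)*10=20 best=126, r--
l=1 r=10: min(11,10)*9=90 best=126, r--
l=1 r=9: min(11,11)*8=88 best=126, r--
l=1 r=8: min(11,2)*7=14 best=126, r--
l=1 r=7: min(11,10)*6=60 best=126, r--
l=1 r=6: min(11,13)*5=55 best=126, l++
l=2 r=6: min(18,13)*4=52 best=126, r--
l=2 r=5: min(18,17)*3=51 best=126, r--
l=2 r=4: min(18,17)*2=34 best=126, r--
l=2 r=3: min(18,16)*1=16 best=126, r--

max area = 126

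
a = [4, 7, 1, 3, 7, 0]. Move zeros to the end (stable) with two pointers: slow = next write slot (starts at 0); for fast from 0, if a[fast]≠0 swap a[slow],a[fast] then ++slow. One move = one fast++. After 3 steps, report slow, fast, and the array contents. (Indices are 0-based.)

slow=3, fast=3, a=[4, 7, 1, 3, 7, 0]

slow=0 fast=0: a[fast]=4≠0 swap→a[0]=4, slow++,fast++
slow=1 fast=1: a[fast]=7≠0 swap→a[1]=7, slow++,fast++
slow=2 fast=2: a[fast]=1≠0 swap→a[2]=1, slow++,fast++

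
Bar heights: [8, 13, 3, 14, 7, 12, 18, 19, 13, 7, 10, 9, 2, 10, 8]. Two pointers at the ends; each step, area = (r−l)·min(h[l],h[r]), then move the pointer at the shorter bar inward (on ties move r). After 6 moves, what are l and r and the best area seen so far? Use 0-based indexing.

l=1, r=9, best area=120

[0,14] min(8,8)*14=112 best=112 * → r--
[0,13] min(8,10)*13=104 best=112 → l++
[1,13] min(13,10)*12=120 best=120 * → r--
[1,12] min(13,2)*11=22 best=120 → r--
[1,11] min(13,9)*10=90 best=120 → r--
[1,10] min(13,10)*9=90 best=120 → r--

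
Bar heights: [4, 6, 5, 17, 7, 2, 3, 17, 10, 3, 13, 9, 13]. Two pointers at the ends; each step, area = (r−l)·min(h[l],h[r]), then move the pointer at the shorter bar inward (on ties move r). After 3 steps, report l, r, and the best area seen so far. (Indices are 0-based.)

[0,12] min(4,13)*12=48 best=48 * → l++
[1,12] min(6,13)*11=66 best=66 * → l++
[2,12] min(5,13)*10=50 best=66 → l++

l=3, r=12, best area=66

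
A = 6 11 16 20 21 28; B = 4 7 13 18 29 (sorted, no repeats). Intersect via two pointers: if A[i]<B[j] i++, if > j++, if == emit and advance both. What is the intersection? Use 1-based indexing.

[i=1,j=1] 6>4 → j++
[i=1,j=2] 6<7 → i++
[i=2,j=2] 11>7 → j++
[i=2,j=3] 11<13 → i++
[i=3,j=3] 16>13 → j++
[i=3,j=4] 16<18 → i++
[i=4,j=4] 20>18 → j++
[i=4,j=5] 20<29 → i++
[i=5,j=5] 21<29 → i++
[i=6,j=5] 28<29 → i++

intersection = []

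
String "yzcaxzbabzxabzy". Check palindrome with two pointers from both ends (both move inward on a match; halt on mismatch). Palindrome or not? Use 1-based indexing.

l=1 r=15: 'y'=='y', l++,r--
l=2 r=14: 'z'=='z', l++,r--
l=3 r=13: 'c'!='b', stop

not a palindrome (mismatch at 3,13)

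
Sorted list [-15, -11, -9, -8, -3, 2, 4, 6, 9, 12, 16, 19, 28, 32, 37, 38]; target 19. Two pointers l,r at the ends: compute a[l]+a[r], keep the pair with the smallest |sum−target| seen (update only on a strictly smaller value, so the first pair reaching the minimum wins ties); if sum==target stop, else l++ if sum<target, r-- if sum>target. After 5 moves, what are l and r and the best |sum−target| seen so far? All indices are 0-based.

l=0 r=15: -15+38=23 d=4 *, r--
l=0 r=14: -15+37=22 d=3 *, r--
l=0 r=13: -15+32=17 d=2 *, l++
l=1 r=13: -11+32=21 d=2, r--
l=1 r=12: -11+28=17 d=2, l++

l=2, r=12, best |Δ|=2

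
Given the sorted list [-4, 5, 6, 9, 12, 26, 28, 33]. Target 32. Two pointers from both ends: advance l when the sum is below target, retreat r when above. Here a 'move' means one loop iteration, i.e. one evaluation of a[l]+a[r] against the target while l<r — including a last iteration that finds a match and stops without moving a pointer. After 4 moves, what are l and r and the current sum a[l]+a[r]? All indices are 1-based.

l=3, r=6, sum=32

l=1 r=8: -4+33=29 <32, l++
l=2 r=8: 5+33=38 >32, r--
l=2 r=7: 5+28=33 >32, r--
l=2 r=6: 5+26=31 <32, l++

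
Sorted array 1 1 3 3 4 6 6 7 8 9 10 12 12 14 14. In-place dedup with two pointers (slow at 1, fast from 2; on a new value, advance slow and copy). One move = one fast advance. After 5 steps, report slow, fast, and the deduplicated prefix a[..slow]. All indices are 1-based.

slow=4, fast=7, prefix=[1, 3, 4, 6]

slow=1 fast=2: a[fast]=1=a[slow] dup, fast++
slow=1 fast=3: a[fast]=3≠a[slow]=1 write a[2]=3, slow++,fast++
slow=2 fast=4: a[fast]=3=a[slow] dup, fast++
slow=2 fast=5: a[fast]=4≠a[slow]=3 write a[3]=4, slow++,fast++
slow=3 fast=6: a[fast]=6≠a[slow]=4 write a[4]=6, slow++,fast++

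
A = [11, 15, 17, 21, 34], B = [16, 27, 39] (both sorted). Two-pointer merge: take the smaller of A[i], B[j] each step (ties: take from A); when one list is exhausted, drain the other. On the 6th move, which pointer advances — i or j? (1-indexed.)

i=1 j=1: A[i]=11<=B[j]=16 take 11, i++
i=2 j=1: A[i]=15<=B[j]=16 take 15, i++
i=3 j=1: A[i]=17>B[j]=16 take 16, j++
i=3 j=2: A[i]=17<=B[j]=27 take 17, i++
i=4 j=2: A[i]=21<=B[j]=27 take 21, i++
i=5 j=2: A[i]=34>B[j]=27 take 27, j++

j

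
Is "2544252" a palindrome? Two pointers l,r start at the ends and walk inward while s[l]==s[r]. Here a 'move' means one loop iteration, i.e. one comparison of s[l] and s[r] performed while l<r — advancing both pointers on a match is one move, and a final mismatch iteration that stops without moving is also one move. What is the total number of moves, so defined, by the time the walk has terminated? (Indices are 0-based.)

3 moves

l=0 r=6: '2'=='2', l++,r--
l=1 r=5: '5'=='5', l++,r--
l=2 r=4: '4'!='2', stop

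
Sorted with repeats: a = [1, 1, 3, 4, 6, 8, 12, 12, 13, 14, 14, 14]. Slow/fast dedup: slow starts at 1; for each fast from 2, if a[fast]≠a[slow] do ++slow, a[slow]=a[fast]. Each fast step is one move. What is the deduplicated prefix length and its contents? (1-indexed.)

(s=1,f=2) a[fast]=1=a[slow] dup → fast++
(s=1,f=3) a[fast]=3≠a[slow]=1 write a[2]=3 → slow++,fast++
(s=2,f=4) a[fast]=4≠a[slow]=3 write a[3]=4 → slow++,fast++
(s=3,f=5) a[fast]=6≠a[slow]=4 write a[4]=6 → slow++,fast++
(s=4,f=6) a[fast]=8≠a[slow]=6 write a[5]=8 → slow++,fast++
(s=5,f=7) a[fast]=12≠a[slow]=8 write a[6]=12 → slow++,fast++
(s=6,f=8) a[fast]=12=a[slow] dup → fast++
(s=6,f=9) a[fast]=13≠a[slow]=12 write a[7]=13 → slow++,fast++
(s=7,f=10) a[fast]=14≠a[slow]=13 write a[8]=14 → slow++,fast++
(s=8,f=11) a[fast]=14=a[slow] dup → fast++
(s=8,f=12) a[fast]=14=a[slow] dup → fast++

length 8; prefix = [1, 3, 4, 6, 8, 12, 13, 14]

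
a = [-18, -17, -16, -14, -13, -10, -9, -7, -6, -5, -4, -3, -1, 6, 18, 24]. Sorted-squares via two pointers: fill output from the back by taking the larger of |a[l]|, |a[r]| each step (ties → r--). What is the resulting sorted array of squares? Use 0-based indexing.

[1, 9, 16, 25, 36, 36, 49, 81, 100, 169, 196, 256, 289, 324, 324, 576]

l=0 r=15: |-18|<=|24| out[15]=576, r--
l=0 r=14: |-18|<=|18| out[14]=324, r--
l=0 r=13: |-18|>|6| out[13]=324, l++
l=1 r=13: |-17|>|6| out[12]=289, l++
l=2 r=13: |-16|>|6| out[11]=256, l++
l=3 r=13: |-14|>|6| out[10]=196, l++
l=4 r=13: |-13|>|6| out[9]=169, l++
l=5 r=13: |-10|>|6| out[8]=100, l++
l=6 r=13: |-9|>|6| out[7]=81, l++
l=7 r=13: |-7|>|6| out[6]=49, l++
l=8 r=13: |-6|<=|6| out[5]=36, r--
l=8 r=12: |-6|>|-1| out[4]=36, l++
l=9 r=12: |-5|>|-1| out[3]=25, l++
l=10 r=12: |-4|>|-1| out[2]=16, l++
l=11 r=12: |-3|>|-1| out[1]=9, l++
l=12 r=12: |-1|<=|-1| out[0]=1, r--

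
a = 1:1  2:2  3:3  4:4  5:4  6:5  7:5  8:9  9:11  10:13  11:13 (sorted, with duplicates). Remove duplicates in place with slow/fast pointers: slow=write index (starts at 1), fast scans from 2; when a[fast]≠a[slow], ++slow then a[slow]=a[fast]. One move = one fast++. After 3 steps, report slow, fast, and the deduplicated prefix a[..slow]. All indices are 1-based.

slow=4, fast=5, prefix=[1, 2, 3, 4]

slow=1 fast=2: a[fast]=2≠a[slow]=1 write a[2]=2, slow++,fast++
slow=2 fast=3: a[fast]=3≠a[slow]=2 write a[3]=3, slow++,fast++
slow=3 fast=4: a[fast]=4≠a[slow]=3 write a[4]=4, slow++,fast++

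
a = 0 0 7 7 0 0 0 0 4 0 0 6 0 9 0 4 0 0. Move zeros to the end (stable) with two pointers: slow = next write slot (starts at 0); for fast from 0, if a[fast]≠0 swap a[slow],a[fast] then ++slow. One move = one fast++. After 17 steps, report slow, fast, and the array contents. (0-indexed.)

slow=0 fast=0: a[fast]=0, fast++
slow=0 fast=1: a[fast]=0, fast++
slow=0 fast=2: a[fast]=7≠0 swap→a[0]=7, slow++,fast++
slow=1 fast=3: a[fast]=7≠0 swap→a[1]=7, slow++,fast++
slow=2 fast=4: a[fast]=0, fast++
slow=2 fast=5: a[fast]=0, fast++
slow=2 fast=6: a[fast]=0, fast++
slow=2 fast=7: a[fast]=0, fast++
slow=2 fast=8: a[fast]=4≠0 swap→a[2]=4, slow++,fast++
slow=3 fast=9: a[fast]=0, fast++
slow=3 fast=10: a[fast]=0, fast++
slow=3 fast=11: a[fast]=6≠0 swap→a[3]=6, slow++,fast++
slow=4 fast=12: a[fast]=0, fast++
slow=4 fast=13: a[fast]=9≠0 swap→a[4]=9, slow++,fast++
slow=5 fast=14: a[fast]=0, fast++
slow=5 fast=15: a[fast]=4≠0 swap→a[5]=4, slow++,fast++
slow=6 fast=16: a[fast]=0, fast++

slow=6, fast=17, a=[7, 7, 4, 6, 9, 4, 0, 0, 0, 0, 0, 0, 0, 0, 0, 0, 0, 0]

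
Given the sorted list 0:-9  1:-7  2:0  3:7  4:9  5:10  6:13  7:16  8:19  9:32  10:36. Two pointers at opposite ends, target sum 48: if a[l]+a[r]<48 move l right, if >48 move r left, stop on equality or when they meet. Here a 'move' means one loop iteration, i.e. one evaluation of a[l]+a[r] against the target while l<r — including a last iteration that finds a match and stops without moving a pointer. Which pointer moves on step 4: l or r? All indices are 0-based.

l

[0,10] -9+36=27 <48 → l++
[1,10] -7+36=29 <48 → l++
[2,10] 0+36=36 <48 → l++
[3,10] 7+36=43 <48 → l++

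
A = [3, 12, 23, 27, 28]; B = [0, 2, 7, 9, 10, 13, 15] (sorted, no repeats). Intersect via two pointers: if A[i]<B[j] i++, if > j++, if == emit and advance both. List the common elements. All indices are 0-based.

intersection = []

[i=0,j=0] 3>0 → j++
[i=0,j=1] 3>2 → j++
[i=0,j=2] 3<7 → i++
[i=1,j=2] 12>7 → j++
[i=1,j=3] 12>9 → j++
[i=1,j=4] 12>10 → j++
[i=1,j=5] 12<13 → i++
[i=2,j=5] 23>13 → j++
[i=2,j=6] 23>15 → j++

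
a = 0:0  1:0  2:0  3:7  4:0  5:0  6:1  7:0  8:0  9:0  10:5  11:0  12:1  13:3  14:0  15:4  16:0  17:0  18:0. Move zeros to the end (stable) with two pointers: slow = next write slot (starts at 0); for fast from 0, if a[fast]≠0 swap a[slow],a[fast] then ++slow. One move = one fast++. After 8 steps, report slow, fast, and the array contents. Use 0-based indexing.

slow=2, fast=8, a=[7, 1, 0, 0, 0, 0, 0, 0, 0, 0, 5, 0, 1, 3, 0, 4, 0, 0, 0]

(s=0,f=0) a[fast]=0 → fast++
(s=0,f=1) a[fast]=0 → fast++
(s=0,f=2) a[fast]=0 → fast++
(s=0,f=3) a[fast]=7≠0 swap→a[0]=7 → slow++,fast++
(s=1,f=4) a[fast]=0 → fast++
(s=1,f=5) a[fast]=0 → fast++
(s=1,f=6) a[fast]=1≠0 swap→a[1]=1 → slow++,fast++
(s=2,f=7) a[fast]=0 → fast++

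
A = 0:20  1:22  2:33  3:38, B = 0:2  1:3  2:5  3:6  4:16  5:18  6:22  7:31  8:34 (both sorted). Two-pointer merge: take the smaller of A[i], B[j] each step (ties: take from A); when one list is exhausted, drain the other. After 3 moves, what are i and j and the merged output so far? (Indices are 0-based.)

i=0, j=3, merged so far=[2, 3, 5]

i=0 j=0: A[i]=20>B[j]=2 take 2, j++
i=0 j=1: A[i]=20>B[j]=3 take 3, j++
i=0 j=2: A[i]=20>B[j]=5 take 5, j++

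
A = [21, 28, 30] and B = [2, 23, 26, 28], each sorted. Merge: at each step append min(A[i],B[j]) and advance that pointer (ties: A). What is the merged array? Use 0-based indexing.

[i=0,j=0] A[i]=21>B[j]=2 take 2 → j++
[i=0,j=1] A[i]=21<=B[j]=23 take 21 → i++
[i=1,j=1] A[i]=28>B[j]=23 take 23 → j++
[i=1,j=2] A[i]=28>B[j]=26 take 26 → j++
[i=1,j=3] A[i]=28<=B[j]=28 take 28 → i++
[i=2,j=3] A[i]=30>B[j]=28 take 28 → j++
[i=2,j=4] B done, take A[i]=30 → i++

[2, 21, 23, 26, 28, 28, 30]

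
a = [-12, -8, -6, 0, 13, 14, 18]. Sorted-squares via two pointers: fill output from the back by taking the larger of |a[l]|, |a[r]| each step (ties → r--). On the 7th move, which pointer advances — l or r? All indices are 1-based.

r

[1,7] |-12|<=|18| out[7]=324 → r--
[1,6] |-12|<=|14| out[6]=196 → r--
[1,5] |-12|<=|13| out[5]=169 → r--
[1,4] |-12|>|0| out[4]=144 → l++
[2,4] |-8|>|0| out[3]=64 → l++
[3,4] |-6|>|0| out[2]=36 → l++
[4,4] |0|<=|0| out[1]=0 → r--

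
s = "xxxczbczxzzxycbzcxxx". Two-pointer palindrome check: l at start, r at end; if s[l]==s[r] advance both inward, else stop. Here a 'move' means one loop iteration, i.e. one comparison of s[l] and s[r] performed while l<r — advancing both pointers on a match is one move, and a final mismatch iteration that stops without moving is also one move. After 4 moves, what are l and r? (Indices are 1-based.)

l=5, r=16

l=1 r=20: 'x'=='x', l++,r--
l=2 r=19: 'x'=='x', l++,r--
l=3 r=18: 'x'=='x', l++,r--
l=4 r=17: 'c'=='c', l++,r--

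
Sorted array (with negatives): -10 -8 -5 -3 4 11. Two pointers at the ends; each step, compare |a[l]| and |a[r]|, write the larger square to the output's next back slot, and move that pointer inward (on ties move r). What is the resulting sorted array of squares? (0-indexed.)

[0,5] |-10|<=|11| out[5]=121 → r--
[0,4] |-10|>|4| out[4]=100 → l++
[1,4] |-8|>|4| out[3]=64 → l++
[2,4] |-5|>|4| out[2]=25 → l++
[3,4] |-3|<=|4| out[1]=16 → r--
[3,3] |-3|<=|-3| out[0]=9 → r--

[9, 16, 25, 64, 100, 121]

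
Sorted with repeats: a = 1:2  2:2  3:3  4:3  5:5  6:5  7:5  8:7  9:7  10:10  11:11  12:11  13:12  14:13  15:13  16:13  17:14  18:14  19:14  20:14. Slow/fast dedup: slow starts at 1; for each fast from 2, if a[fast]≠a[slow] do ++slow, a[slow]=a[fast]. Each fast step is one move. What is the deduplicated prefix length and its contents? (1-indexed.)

length 9; prefix = [2, 3, 5, 7, 10, 11, 12, 13, 14]

slow=1 fast=2: a[fast]=2=a[slow] dup, fast++
slow=1 fast=3: a[fast]=3≠a[slow]=2 write a[2]=3, slow++,fast++
slow=2 fast=4: a[fast]=3=a[slow] dup, fast++
slow=2 fast=5: a[fast]=5≠a[slow]=3 write a[3]=5, slow++,fast++
slow=3 fast=6: a[fast]=5=a[slow] dup, fast++
slow=3 fast=7: a[fast]=5=a[slow] dup, fast++
slow=3 fast=8: a[fast]=7≠a[slow]=5 write a[4]=7, slow++,fast++
slow=4 fast=9: a[fast]=7=a[slow] dup, fast++
slow=4 fast=10: a[fast]=10≠a[slow]=7 write a[5]=10, slow++,fast++
slow=5 fast=11: a[fast]=11≠a[slow]=10 write a[6]=11, slow++,fast++
slow=6 fast=12: a[fast]=11=a[slow] dup, fast++
slow=6 fast=13: a[fast]=12≠a[slow]=11 write a[7]=12, slow++,fast++
slow=7 fast=14: a[fast]=13≠a[slow]=12 write a[8]=13, slow++,fast++
slow=8 fast=15: a[fast]=13=a[slow] dup, fast++
slow=8 fast=16: a[fast]=13=a[slow] dup, fast++
slow=8 fast=17: a[fast]=14≠a[slow]=13 write a[9]=14, slow++,fast++
slow=9 fast=18: a[fast]=14=a[slow] dup, fast++
slow=9 fast=19: a[fast]=14=a[slow] dup, fast++
slow=9 fast=20: a[fast]=14=a[slow] dup, fast++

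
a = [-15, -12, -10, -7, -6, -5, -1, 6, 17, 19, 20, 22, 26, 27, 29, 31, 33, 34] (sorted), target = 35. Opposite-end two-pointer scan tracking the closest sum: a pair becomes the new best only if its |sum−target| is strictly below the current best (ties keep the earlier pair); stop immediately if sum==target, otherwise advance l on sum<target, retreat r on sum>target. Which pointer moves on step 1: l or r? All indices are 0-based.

l

[0,17] -15+34=19 d=16 * → l++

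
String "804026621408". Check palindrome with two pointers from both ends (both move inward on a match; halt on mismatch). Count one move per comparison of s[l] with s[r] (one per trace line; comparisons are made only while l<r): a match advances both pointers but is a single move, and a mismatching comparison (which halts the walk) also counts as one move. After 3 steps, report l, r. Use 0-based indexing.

l=3, r=8

[0,11] '8'=='8' → l++,r--
[1,10] '0'=='0' → l++,r--
[2,9] '4'=='4' → l++,r--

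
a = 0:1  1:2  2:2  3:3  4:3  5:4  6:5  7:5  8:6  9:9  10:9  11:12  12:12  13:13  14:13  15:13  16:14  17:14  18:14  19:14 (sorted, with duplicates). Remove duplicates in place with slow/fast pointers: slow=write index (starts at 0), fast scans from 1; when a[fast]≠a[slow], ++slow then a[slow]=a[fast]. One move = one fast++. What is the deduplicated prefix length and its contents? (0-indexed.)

(s=0,f=1) a[fast]=2≠a[slow]=1 write a[1]=2 → slow++,fast++
(s=1,f=2) a[fast]=2=a[slow] dup → fast++
(s=1,f=3) a[fast]=3≠a[slow]=2 write a[2]=3 → slow++,fast++
(s=2,f=4) a[fast]=3=a[slow] dup → fast++
(s=2,f=5) a[fast]=4≠a[slow]=3 write a[3]=4 → slow++,fast++
(s=3,f=6) a[fast]=5≠a[slow]=4 write a[4]=5 → slow++,fast++
(s=4,f=7) a[fast]=5=a[slow] dup → fast++
(s=4,f=8) a[fast]=6≠a[slow]=5 write a[5]=6 → slow++,fast++
(s=5,f=9) a[fast]=9≠a[slow]=6 write a[6]=9 → slow++,fast++
(s=6,f=10) a[fast]=9=a[slow] dup → fast++
(s=6,f=11) a[fast]=12≠a[slow]=9 write a[7]=12 → slow++,fast++
(s=7,f=12) a[fast]=12=a[slow] dup → fast++
(s=7,f=13) a[fast]=13≠a[slow]=12 write a[8]=13 → slow++,fast++
(s=8,f=14) a[fast]=13=a[slow] dup → fast++
(s=8,f=15) a[fast]=13=a[slow] dup → fast++
(s=8,f=16) a[fast]=14≠a[slow]=13 write a[9]=14 → slow++,fast++
(s=9,f=17) a[fast]=14=a[slow] dup → fast++
(s=9,f=18) a[fast]=14=a[slow] dup → fast++
(s=9,f=19) a[fast]=14=a[slow] dup → fast++

length 10; prefix = [1, 2, 3, 4, 5, 6, 9, 12, 13, 14]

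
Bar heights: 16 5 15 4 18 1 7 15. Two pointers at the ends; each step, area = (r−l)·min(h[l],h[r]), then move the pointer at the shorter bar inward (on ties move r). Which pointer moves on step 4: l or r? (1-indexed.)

[1,8] min(16,15)*7=105 best=105 * → r--
[1,7] min(16,7)*6=42 best=105 → r--
[1,6] min(16,1)*5=5 best=105 → r--
[1,5] min(16,18)*4=64 best=105 → l++

l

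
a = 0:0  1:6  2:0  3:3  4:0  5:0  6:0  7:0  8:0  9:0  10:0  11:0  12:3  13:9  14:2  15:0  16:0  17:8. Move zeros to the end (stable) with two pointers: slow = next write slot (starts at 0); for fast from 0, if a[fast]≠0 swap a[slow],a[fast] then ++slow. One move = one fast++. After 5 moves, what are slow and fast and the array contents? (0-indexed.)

(s=0,f=0) a[fast]=0 → fast++
(s=0,f=1) a[fast]=6≠0 swap→a[0]=6 → slow++,fast++
(s=1,f=2) a[fast]=0 → fast++
(s=1,f=3) a[fast]=3≠0 swap→a[1]=3 → slow++,fast++
(s=2,f=4) a[fast]=0 → fast++

slow=2, fast=5, a=[6, 3, 0, 0, 0, 0, 0, 0, 0, 0, 0, 0, 3, 9, 2, 0, 0, 8]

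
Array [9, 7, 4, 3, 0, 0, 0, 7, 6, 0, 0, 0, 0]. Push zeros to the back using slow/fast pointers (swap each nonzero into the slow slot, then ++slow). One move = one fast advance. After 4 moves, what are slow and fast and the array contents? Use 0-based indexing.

slow=4, fast=4, a=[9, 7, 4, 3, 0, 0, 0, 7, 6, 0, 0, 0, 0]

slow=0 fast=0: a[fast]=9≠0 swap→a[0]=9, slow++,fast++
slow=1 fast=1: a[fast]=7≠0 swap→a[1]=7, slow++,fast++
slow=2 fast=2: a[fast]=4≠0 swap→a[2]=4, slow++,fast++
slow=3 fast=3: a[fast]=3≠0 swap→a[3]=3, slow++,fast++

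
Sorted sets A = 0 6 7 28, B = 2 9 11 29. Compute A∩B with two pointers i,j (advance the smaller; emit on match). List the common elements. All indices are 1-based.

[i=1,j=1] 0<2 → i++
[i=2,j=1] 6>2 → j++
[i=2,j=2] 6<9 → i++
[i=3,j=2] 7<9 → i++
[i=4,j=2] 28>9 → j++
[i=4,j=3] 28>11 → j++
[i=4,j=4] 28<29 → i++

intersection = []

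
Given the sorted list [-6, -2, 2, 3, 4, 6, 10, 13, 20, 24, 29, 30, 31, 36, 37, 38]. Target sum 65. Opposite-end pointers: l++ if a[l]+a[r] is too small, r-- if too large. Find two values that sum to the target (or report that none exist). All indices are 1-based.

l=1 r=16: -6+38=32 <65, l++
l=2 r=16: -2+38=36 <65, l++
l=3 r=16: 2+38=40 <65, l++
l=4 r=16: 3+38=41 <65, l++
l=5 r=16: 4+38=42 <65, l++
l=6 r=16: 6+38=44 <65, l++
l=7 r=16: 10+38=48 <65, l++
l=8 r=16: 13+38=51 <65, l++
l=9 r=16: 20+38=58 <65, l++
l=10 r=16: 24+38=62 <65, l++
l=11 r=16: 29+38=67 >65, r--
l=11 r=15: 29+37=66 >65, r--
l=11 r=14: 29+36=65, found

(29, 36)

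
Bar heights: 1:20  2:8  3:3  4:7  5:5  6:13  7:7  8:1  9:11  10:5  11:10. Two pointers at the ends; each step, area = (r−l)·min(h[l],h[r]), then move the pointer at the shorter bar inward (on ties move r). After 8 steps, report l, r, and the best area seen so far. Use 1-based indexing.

l=1, r=3, best area=100

l=1 r=11: min(20,10)*10=100 best=100 *, r--
l=1 r=10: min(20,5)*9=45 best=100, r--
l=1 r=9: min(20,11)*8=88 best=100, r--
l=1 r=8: min(20,1)*7=7 best=100, r--
l=1 r=7: min(20,7)*6=42 best=100, r--
l=1 r=6: min(20,13)*5=65 best=100, r--
l=1 r=5: min(20,5)*4=20 best=100, r--
l=1 r=4: min(20,7)*3=21 best=100, r--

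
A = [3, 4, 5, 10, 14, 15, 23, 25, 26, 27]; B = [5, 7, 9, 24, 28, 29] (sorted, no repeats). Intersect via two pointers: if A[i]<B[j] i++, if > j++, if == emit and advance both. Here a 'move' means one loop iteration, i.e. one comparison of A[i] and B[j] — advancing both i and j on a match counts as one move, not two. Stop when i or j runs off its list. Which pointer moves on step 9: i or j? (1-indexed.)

i=1 j=1: 3<5, i++
i=2 j=1: 4<5, i++
i=3 j=1: 5==5 emit, i++,j++
i=4 j=2: 10>7, j++
i=4 j=3: 10>9, j++
i=4 j=4: 10<24, i++
i=5 j=4: 14<24, i++
i=6 j=4: 15<24, i++
i=7 j=4: 23<24, i++

i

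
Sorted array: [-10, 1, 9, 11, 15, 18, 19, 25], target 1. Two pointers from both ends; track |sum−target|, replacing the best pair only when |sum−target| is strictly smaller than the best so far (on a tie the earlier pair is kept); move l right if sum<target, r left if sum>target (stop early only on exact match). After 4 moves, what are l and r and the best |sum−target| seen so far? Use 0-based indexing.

l=0 r=7: -10+25=15 d=14 *, r--
l=0 r=6: -10+19=9 d=8 *, r--
l=0 r=5: -10+18=8 d=7 *, r--
l=0 r=4: -10+15=5 d=4 *, r--

l=0, r=3, best |Δ|=4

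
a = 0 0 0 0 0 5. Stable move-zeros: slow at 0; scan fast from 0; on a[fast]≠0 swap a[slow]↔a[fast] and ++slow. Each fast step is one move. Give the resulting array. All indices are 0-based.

[5, 0, 0, 0, 0, 0]

slow=0 fast=0: a[fast]=0, fast++
slow=0 fast=1: a[fast]=0, fast++
slow=0 fast=2: a[fast]=0, fast++
slow=0 fast=3: a[fast]=0, fast++
slow=0 fast=4: a[fast]=0, fast++
slow=0 fast=5: a[fast]=5≠0 swap→a[0]=5, slow++,fast++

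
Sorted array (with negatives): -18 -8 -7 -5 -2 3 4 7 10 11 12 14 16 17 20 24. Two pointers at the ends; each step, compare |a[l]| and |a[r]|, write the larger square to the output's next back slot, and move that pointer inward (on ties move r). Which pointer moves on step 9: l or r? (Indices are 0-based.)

l=0 r=15: |-18|<=|24| out[15]=576, r--
l=0 r=14: |-18|<=|20| out[14]=400, r--
l=0 r=13: |-18|>|17| out[13]=324, l++
l=1 r=13: |-8|<=|17| out[12]=289, r--
l=1 r=12: |-8|<=|16| out[11]=256, r--
l=1 r=11: |-8|<=|14| out[10]=196, r--
l=1 r=10: |-8|<=|12| out[9]=144, r--
l=1 r=9: |-8|<=|11| out[8]=121, r--
l=1 r=8: |-8|<=|10| out[7]=100, r--

r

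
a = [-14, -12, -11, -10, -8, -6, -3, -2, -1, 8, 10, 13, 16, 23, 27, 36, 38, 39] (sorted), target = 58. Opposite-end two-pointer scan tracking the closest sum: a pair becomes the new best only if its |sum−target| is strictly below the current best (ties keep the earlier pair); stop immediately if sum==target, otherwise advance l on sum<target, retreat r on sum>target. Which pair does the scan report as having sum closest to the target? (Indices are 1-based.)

[1,18] -14+39=25 d=33 * → l++
[2,18] -12+39=27 d=31 * → l++
[3,18] -11+39=28 d=30 * → l++
[4,18] -10+39=29 d=29 * → l++
[5,18] -8+39=31 d=27 * → l++
[6,18] -6+39=33 d=25 * → l++
[7,18] -3+39=36 d=22 * → l++
[8,18] -2+39=37 d=21 * → l++
[9,18] -1+39=38 d=20 * → l++
[10,18] 8+39=47 d=11 * → l++
[11,18] 10+39=49 d=9 * → l++
[12,18] 13+39=52 d=6 * → l++
[13,18] 16+39=55 d=3 * → l++
[14,18] 23+39=62 d=4 → r--
[14,17] 23+38=61 d=3 → r--
[14,16] 23+36=59 d=1 * → r--
[14,15] 23+27=50 d=8 → l++

pair (23, 36) with sum 59 (|Δ|=1)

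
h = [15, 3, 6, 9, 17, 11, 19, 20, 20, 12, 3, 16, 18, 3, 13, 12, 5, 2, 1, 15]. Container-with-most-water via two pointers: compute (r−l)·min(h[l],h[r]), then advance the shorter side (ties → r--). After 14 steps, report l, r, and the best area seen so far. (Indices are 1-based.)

l=1 r=20: min(15,15)*19=285 best=285 *, r--
l=1 r=19: min(15,1)*18=18 best=285, r--
l=1 r=18: min(15,2)*17=34 best=285, r--
l=1 r=17: min(15,5)*16=80 best=285, r--
l=1 r=16: min(15,12)*15=180 best=285, r--
l=1 r=15: min(15,13)*14=182 best=285, r--
l=1 r=14: min(15,3)*13=39 best=285, r--
l=1 r=13: min(15,18)*12=180 best=285, l++
l=2 r=13: min(3,18)*11=33 best=285, l++
l=3 r=13: min(6,18)*10=60 best=285, l++
l=4 r=13: min(9,18)*9=81 best=285, l++
l=5 r=13: min(17,18)*8=136 best=285, l++
l=6 r=13: min(11,18)*7=77 best=285, l++
l=7 r=13: min(19,18)*6=108 best=285, r--

l=7, r=12, best area=285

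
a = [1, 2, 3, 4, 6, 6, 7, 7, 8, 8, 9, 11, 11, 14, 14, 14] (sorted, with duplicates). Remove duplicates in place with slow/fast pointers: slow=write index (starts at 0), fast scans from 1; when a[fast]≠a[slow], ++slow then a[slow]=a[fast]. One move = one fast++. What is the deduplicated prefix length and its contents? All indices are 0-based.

length 10; prefix = [1, 2, 3, 4, 6, 7, 8, 9, 11, 14]

(s=0,f=1) a[fast]=2≠a[slow]=1 write a[1]=2 → slow++,fast++
(s=1,f=2) a[fast]=3≠a[slow]=2 write a[2]=3 → slow++,fast++
(s=2,f=3) a[fast]=4≠a[slow]=3 write a[3]=4 → slow++,fast++
(s=3,f=4) a[fast]=6≠a[slow]=4 write a[4]=6 → slow++,fast++
(s=4,f=5) a[fast]=6=a[slow] dup → fast++
(s=4,f=6) a[fast]=7≠a[slow]=6 write a[5]=7 → slow++,fast++
(s=5,f=7) a[fast]=7=a[slow] dup → fast++
(s=5,f=8) a[fast]=8≠a[slow]=7 write a[6]=8 → slow++,fast++
(s=6,f=9) a[fast]=8=a[slow] dup → fast++
(s=6,f=10) a[fast]=9≠a[slow]=8 write a[7]=9 → slow++,fast++
(s=7,f=11) a[fast]=11≠a[slow]=9 write a[8]=11 → slow++,fast++
(s=8,f=12) a[fast]=11=a[slow] dup → fast++
(s=8,f=13) a[fast]=14≠a[slow]=11 write a[9]=14 → slow++,fast++
(s=9,f=14) a[fast]=14=a[slow] dup → fast++
(s=9,f=15) a[fast]=14=a[slow] dup → fast++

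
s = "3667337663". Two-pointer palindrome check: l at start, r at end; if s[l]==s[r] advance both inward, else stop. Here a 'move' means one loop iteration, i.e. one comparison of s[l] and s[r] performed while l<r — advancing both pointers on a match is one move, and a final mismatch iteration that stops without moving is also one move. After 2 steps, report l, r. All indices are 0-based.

l=2, r=7

l=0 r=9: '3'=='3', l++,r--
l=1 r=8: '6'=='6', l++,r--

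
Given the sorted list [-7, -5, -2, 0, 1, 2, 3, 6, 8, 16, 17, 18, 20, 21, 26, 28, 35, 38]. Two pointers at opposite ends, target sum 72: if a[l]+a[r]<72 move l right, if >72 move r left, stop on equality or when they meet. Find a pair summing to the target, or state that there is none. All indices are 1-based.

no pair

l=1 r=18: -7+38=31 <72, l++
l=2 r=18: -5+38=33 <72, l++
l=3 r=18: -2+38=36 <72, l++
l=4 r=18: 0+38=38 <72, l++
l=5 r=18: 1+38=39 <72, l++
l=6 r=18: 2+38=40 <72, l++
l=7 r=18: 3+38=41 <72, l++
l=8 r=18: 6+38=44 <72, l++
l=9 r=18: 8+38=46 <72, l++
l=10 r=18: 16+38=54 <72, l++
l=11 r=18: 17+38=55 <72, l++
l=12 r=18: 18+38=56 <72, l++
l=13 r=18: 20+38=58 <72, l++
l=14 r=18: 21+38=59 <72, l++
l=15 r=18: 26+38=64 <72, l++
l=16 r=18: 28+38=66 <72, l++
l=17 r=18: 35+38=73 >72, r--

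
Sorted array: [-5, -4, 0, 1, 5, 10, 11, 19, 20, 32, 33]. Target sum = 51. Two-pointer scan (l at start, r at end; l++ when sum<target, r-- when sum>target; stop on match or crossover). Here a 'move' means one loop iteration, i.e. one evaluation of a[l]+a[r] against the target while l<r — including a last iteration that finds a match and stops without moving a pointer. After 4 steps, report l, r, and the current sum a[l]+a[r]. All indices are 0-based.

l=4, r=10, sum=38

[0,10] -5+33=28 <51 → l++
[1,10] -4+33=29 <51 → l++
[2,10] 0+33=33 <51 → l++
[3,10] 1+33=34 <51 → l++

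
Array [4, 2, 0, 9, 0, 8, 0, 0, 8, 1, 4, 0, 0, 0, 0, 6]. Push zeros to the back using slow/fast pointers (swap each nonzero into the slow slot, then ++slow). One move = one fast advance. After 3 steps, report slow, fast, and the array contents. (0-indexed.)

slow=2, fast=3, a=[4, 2, 0, 9, 0, 8, 0, 0, 8, 1, 4, 0, 0, 0, 0, 6]

slow=0 fast=0: a[fast]=4≠0 swap→a[0]=4, slow++,fast++
slow=1 fast=1: a[fast]=2≠0 swap→a[1]=2, slow++,fast++
slow=2 fast=2: a[fast]=0, fast++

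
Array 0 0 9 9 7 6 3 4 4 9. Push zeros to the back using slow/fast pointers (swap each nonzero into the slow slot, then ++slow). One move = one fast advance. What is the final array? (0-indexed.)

slow=0 fast=0: a[fast]=0, fast++
slow=0 fast=1: a[fast]=0, fast++
slow=0 fast=2: a[fast]=9≠0 swap→a[0]=9, slow++,fast++
slow=1 fast=3: a[fast]=9≠0 swap→a[1]=9, slow++,fast++
slow=2 fast=4: a[fast]=7≠0 swap→a[2]=7, slow++,fast++
slow=3 fast=5: a[fast]=6≠0 swap→a[3]=6, slow++,fast++
slow=4 fast=6: a[fast]=3≠0 swap→a[4]=3, slow++,fast++
slow=5 fast=7: a[fast]=4≠0 swap→a[5]=4, slow++,fast++
slow=6 fast=8: a[fast]=4≠0 swap→a[6]=4, slow++,fast++
slow=7 fast=9: a[fast]=9≠0 swap→a[7]=9, slow++,fast++

[9, 9, 7, 6, 3, 4, 4, 9, 0, 0]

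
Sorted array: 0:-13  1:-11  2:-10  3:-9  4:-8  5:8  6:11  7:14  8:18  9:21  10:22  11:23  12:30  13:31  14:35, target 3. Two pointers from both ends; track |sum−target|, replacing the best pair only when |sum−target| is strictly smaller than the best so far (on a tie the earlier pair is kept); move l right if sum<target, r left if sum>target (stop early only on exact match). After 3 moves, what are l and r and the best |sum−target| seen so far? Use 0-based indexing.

[0,14] -13+35=22 d=19 * → r--
[0,13] -13+31=18 d=15 * → r--
[0,12] -13+30=17 d=14 * → r--

l=0, r=11, best |Δ|=14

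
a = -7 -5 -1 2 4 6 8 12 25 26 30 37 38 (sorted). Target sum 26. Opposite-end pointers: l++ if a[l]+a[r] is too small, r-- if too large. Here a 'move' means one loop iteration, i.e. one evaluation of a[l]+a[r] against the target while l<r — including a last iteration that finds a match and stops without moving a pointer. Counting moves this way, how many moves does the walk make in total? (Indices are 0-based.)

12 moves

l=0 r=12: -7+38=31 >26, r--
l=0 r=11: -7+37=30 >26, r--
l=0 r=10: -7+30=23 <26, l++
l=1 r=10: -5+30=25 <26, l++
l=2 r=10: -1+30=29 >26, r--
l=2 r=9: -1+26=25 <26, l++
l=3 r=9: 2+26=28 >26, r--
l=3 r=8: 2+25=27 >26, r--
l=3 r=7: 2+12=14 <26, l++
l=4 r=7: 4+12=16 <26, l++
l=5 r=7: 6+12=18 <26, l++
l=6 r=7: 8+12=20 <26, l++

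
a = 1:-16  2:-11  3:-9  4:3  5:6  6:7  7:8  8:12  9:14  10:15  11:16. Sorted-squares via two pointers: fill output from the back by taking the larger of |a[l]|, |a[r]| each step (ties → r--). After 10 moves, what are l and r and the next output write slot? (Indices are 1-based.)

l=1 r=11: |-16|<=|16| out[11]=256, r--
l=1 r=10: |-16|>|15| out[10]=256, l++
l=2 r=10: |-11|<=|15| out[9]=225, r--
l=2 r=9: |-11|<=|14| out[8]=196, r--
l=2 r=8: |-11|<=|12| out[7]=144, r--
l=2 r=7: |-11|>|8| out[6]=121, l++
l=3 r=7: |-9|>|8| out[5]=81, l++
l=4 r=7: |3|<=|8| out[4]=64, r--
l=4 r=6: |3|<=|7| out[3]=49, r--
l=4 r=5: |3|<=|6| out[2]=36, r--

l=4, r=4, next write slot=1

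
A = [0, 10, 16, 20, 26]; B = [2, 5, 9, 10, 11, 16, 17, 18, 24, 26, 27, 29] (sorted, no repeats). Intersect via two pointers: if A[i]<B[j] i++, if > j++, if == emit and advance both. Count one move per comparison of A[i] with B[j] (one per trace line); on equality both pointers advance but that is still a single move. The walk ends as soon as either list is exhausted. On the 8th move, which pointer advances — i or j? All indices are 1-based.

j

i=1 j=1: 0<2, i++
i=2 j=1: 10>2, j++
i=2 j=2: 10>5, j++
i=2 j=3: 10>9, j++
i=2 j=4: 10==10 emit, i++,j++
i=3 j=5: 16>11, j++
i=3 j=6: 16==16 emit, i++,j++
i=4 j=7: 20>17, j++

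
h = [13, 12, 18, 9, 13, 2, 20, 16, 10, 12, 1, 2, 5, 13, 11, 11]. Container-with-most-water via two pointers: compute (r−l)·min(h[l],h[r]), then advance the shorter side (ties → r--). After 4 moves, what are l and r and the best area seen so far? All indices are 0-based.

l=0, r=11, best area=169

l=0 r=15: min(13,11)*15=165 best=165 *, r--
l=0 r=14: min(13,11)*14=154 best=165, r--
l=0 r=13: min(13,13)*13=169 best=169 *, r--
l=0 r=12: min(13,5)*12=60 best=169, r--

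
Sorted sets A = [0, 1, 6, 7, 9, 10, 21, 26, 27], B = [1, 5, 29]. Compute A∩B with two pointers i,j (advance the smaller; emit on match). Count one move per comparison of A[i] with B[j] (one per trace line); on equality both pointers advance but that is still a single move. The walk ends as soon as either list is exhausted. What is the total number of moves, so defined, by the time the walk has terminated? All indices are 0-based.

[i=0,j=0] 0<1 → i++
[i=1,j=0] 1==1 emit → i++,j++
[i=2,j=1] 6>5 → j++
[i=2,j=2] 6<29 → i++
[i=3,j=2] 7<29 → i++
[i=4,j=2] 9<29 → i++
[i=5,j=2] 10<29 → i++
[i=6,j=2] 21<29 → i++
[i=7,j=2] 26<29 → i++
[i=8,j=2] 27<29 → i++

10 moves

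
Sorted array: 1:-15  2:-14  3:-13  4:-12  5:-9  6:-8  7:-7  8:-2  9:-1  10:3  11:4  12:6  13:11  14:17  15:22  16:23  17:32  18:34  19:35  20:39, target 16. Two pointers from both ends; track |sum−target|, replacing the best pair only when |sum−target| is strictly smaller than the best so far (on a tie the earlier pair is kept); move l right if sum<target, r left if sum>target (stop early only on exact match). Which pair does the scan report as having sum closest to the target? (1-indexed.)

[1,20] -15+39=24 d=8 * → r--
[1,19] -15+35=20 d=4 * → r--
[1,18] -15+34=19 d=3 * → r--
[1,17] -15+32=17 d=1 * → r--
[1,16] -15+23=8 d=8 → l++
[2,16] -14+23=9 d=7 → l++
[3,16] -13+23=10 d=6 → l++
[4,16] -12+23=11 d=5 → l++
[5,16] -9+23=14 d=2 → l++
[6,16] -8+23=15 d=1 → l++
[7,16] -7+23=16 d=0 * → stop

pair (-7, 23) with sum 16 (|Δ|=0)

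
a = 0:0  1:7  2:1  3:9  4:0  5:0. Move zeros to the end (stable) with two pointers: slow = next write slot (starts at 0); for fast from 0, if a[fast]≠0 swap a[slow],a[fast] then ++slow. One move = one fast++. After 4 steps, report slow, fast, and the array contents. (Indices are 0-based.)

slow=3, fast=4, a=[7, 1, 9, 0, 0, 0]

slow=0 fast=0: a[fast]=0, fast++
slow=0 fast=1: a[fast]=7≠0 swap→a[0]=7, slow++,fast++
slow=1 fast=2: a[fast]=1≠0 swap→a[1]=1, slow++,fast++
slow=2 fast=3: a[fast]=9≠0 swap→a[2]=9, slow++,fast++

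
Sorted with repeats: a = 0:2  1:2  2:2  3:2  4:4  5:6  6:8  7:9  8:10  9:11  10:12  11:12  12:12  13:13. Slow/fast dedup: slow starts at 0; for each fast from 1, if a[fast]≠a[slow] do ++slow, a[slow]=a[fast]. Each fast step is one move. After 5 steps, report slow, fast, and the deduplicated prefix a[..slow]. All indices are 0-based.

slow=2, fast=6, prefix=[2, 4, 6]

slow=0 fast=1: a[fast]=2=a[slow] dup, fast++
slow=0 fast=2: a[fast]=2=a[slow] dup, fast++
slow=0 fast=3: a[fast]=2=a[slow] dup, fast++
slow=0 fast=4: a[fast]=4≠a[slow]=2 write a[1]=4, slow++,fast++
slow=1 fast=5: a[fast]=6≠a[slow]=4 write a[2]=6, slow++,fast++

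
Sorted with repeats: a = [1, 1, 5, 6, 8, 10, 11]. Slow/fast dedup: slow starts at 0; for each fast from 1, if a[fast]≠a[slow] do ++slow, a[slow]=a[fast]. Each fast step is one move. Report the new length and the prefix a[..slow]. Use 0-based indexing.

(s=0,f=1) a[fast]=1=a[slow] dup → fast++
(s=0,f=2) a[fast]=5≠a[slow]=1 write a[1]=5 → slow++,fast++
(s=1,f=3) a[fast]=6≠a[slow]=5 write a[2]=6 → slow++,fast++
(s=2,f=4) a[fast]=8≠a[slow]=6 write a[3]=8 → slow++,fast++
(s=3,f=5) a[fast]=10≠a[slow]=8 write a[4]=10 → slow++,fast++
(s=4,f=6) a[fast]=11≠a[slow]=10 write a[5]=11 → slow++,fast++

length 6; prefix = [1, 5, 6, 8, 10, 11]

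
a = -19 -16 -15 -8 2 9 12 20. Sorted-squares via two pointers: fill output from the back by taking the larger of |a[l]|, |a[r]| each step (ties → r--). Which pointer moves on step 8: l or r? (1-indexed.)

[1,8] |-19|<=|20| out[8]=400 → r--
[1,7] |-19|>|12| out[7]=361 → l++
[2,7] |-16|>|12| out[6]=256 → l++
[3,7] |-15|>|12| out[5]=225 → l++
[4,7] |-8|<=|12| out[4]=144 → r--
[4,6] |-8|<=|9| out[3]=81 → r--
[4,5] |-8|>|2| out[2]=64 → l++
[5,5] |2|<=|2| out[1]=4 → r--

r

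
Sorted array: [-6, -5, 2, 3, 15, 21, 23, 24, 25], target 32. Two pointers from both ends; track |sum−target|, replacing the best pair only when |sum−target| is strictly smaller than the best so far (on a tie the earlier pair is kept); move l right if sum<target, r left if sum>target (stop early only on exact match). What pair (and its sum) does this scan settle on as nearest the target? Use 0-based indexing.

pair (3, 25) with sum 28 (|Δ|=4)

[0,8] -6+25=19 d=13 * → l++
[1,8] -5+25=20 d=12 * → l++
[2,8] 2+25=27 d=5 * → l++
[3,8] 3+25=28 d=4 * → l++
[4,8] 15+25=40 d=8 → r--
[4,7] 15+24=39 d=7 → r--
[4,6] 15+23=38 d=6 → r--
[4,5] 15+21=36 d=4 → r--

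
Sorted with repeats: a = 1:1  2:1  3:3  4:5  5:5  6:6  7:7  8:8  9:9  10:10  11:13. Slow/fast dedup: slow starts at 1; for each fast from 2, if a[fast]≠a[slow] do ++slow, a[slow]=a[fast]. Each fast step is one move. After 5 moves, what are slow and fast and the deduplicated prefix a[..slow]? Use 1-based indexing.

slow=1 fast=2: a[fast]=1=a[slow] dup, fast++
slow=1 fast=3: a[fast]=3≠a[slow]=1 write a[2]=3, slow++,fast++
slow=2 fast=4: a[fast]=5≠a[slow]=3 write a[3]=5, slow++,fast++
slow=3 fast=5: a[fast]=5=a[slow] dup, fast++
slow=3 fast=6: a[fast]=6≠a[slow]=5 write a[4]=6, slow++,fast++

slow=4, fast=7, prefix=[1, 3, 5, 6]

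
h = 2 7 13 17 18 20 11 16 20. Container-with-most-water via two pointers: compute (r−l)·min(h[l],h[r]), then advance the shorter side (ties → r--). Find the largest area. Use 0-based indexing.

[0,8] min(2,20)*8=16 best=16 * → l++
[1,8] min(7,20)*7=49 best=49 * → l++
[2,8] min(13,20)*6=78 best=78 * → l++
[3,8] min(17,20)*5=85 best=85 * → l++
[4,8] min(18,20)*4=72 best=85 → l++
[5,8] min(20,20)*3=60 best=85 → r--
[5,7] min(20,16)*2=32 best=85 → r--
[5,6] min(20,11)*1=11 best=85 → r--

max area = 85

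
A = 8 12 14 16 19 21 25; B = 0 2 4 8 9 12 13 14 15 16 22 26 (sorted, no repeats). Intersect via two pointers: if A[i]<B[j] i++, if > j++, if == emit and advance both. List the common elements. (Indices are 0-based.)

i=0 j=0: 8>0, j++
i=0 j=1: 8>2, j++
i=0 j=2: 8>4, j++
i=0 j=3: 8==8 emit, i++,j++
i=1 j=4: 12>9, j++
i=1 j=5: 12==12 emit, i++,j++
i=2 j=6: 14>13, j++
i=2 j=7: 14==14 emit, i++,j++
i=3 j=8: 16>15, j++
i=3 j=9: 16==16 emit, i++,j++
i=4 j=10: 19<22, i++
i=5 j=10: 21<22, i++
i=6 j=10: 25>22, j++
i=6 j=11: 25<26, i++

intersection = [8, 12, 14, 16]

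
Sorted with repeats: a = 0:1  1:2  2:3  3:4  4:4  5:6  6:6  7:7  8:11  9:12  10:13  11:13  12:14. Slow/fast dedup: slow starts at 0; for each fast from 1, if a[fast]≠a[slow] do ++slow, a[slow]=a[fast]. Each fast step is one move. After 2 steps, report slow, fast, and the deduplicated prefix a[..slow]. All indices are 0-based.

slow=2, fast=3, prefix=[1, 2, 3]

(s=0,f=1) a[fast]=2≠a[slow]=1 write a[1]=2 → slow++,fast++
(s=1,f=2) a[fast]=3≠a[slow]=2 write a[2]=3 → slow++,fast++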